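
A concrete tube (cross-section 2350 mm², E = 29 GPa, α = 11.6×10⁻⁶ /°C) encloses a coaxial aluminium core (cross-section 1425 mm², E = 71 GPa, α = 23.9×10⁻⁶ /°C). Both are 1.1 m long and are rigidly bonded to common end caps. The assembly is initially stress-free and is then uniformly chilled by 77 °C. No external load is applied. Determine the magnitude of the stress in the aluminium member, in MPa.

The aluminium has the larger α, so on cooling it would change length more than the concrete if both were free. The rigid plates force a common final length, so the aluminium is put into tension and the concrete into compression, with equal and opposite forces P (no external load).
Setting the final lengths equal and cancelling L: (α₁ − α₂)ΔT = P/(A₁E₁) + P/(A₂E₂).
|α₁ − α₂|·ΔT = 12.3×10⁻⁶ × 77 = 0.0009471.
1/(A₁E₁) + 1/(A₂E₂) = 1/(2350×29×10³) + 1/(1425×71×10³) = 2.456×10⁻⁸ N⁻¹.
P = 0.0009471 / 2.456×10⁻⁸ = 38570 N = 38.57 kN.
σ_{aluminium} = P/A₂ = 38570/1425 = 27.06 MPa, tensile.

σ ≈ 27.1 MPa (tensile)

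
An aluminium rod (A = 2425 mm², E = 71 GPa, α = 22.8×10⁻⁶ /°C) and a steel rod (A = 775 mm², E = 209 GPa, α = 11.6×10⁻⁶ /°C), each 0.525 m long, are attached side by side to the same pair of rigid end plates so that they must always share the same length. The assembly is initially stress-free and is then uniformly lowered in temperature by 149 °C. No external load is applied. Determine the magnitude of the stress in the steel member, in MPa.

σ ≈ 180 MPa (compressive)

Both members must finish at the same length. With the larger α, the aluminium tends to over-contract; the plates restrain it, putting the aluminium in tension and the steel in compression. With no external load the two internal forces are equal and opposite, magnitude P.
Setting the final lengths equal and cancelling L: (α₁ − α₂)ΔT = P/(A₁E₁) + P/(A₂E₂).
|α₁ − α₂|·ΔT = 11.2×10⁻⁶ × 149 = 0.001669.
1/(A₁E₁) + 1/(A₂E₂) = 1/(2425×71×10³) + 1/(775×209×10³) = 1.198×10⁻⁸ N⁻¹.
So P = 0.001669 / 1.198×10⁻⁸ = 139.3 kN.
σ_{steel} = P/A₂ = 139300/775 = 179.7 MPa, compressive.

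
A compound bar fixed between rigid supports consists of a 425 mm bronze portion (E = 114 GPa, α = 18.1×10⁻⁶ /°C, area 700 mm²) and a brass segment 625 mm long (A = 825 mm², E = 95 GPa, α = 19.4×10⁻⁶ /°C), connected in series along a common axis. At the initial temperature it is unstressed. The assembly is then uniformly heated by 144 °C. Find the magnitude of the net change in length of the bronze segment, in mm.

With the walls removed the bar would change length by δ_free = Σ αᵢΔT Lᵢ = 18.1×10⁻⁶×144×425 + 19.4×10⁻⁶×144×625 = 2.854 mm.
The walls prevent any net length change, so an axial force P (same in every segment) develops. Compatibility: P · Σ Lᵢ/(AᵢEᵢ) = δ_free.
The series flexibility is Σ Lᵢ/(AᵢEᵢ) = 425/(700×114×10³) + 625/(825×95×10³) = 1.33×10⁻⁵ mm/N.
So P = 2.854 / 1.33×10⁻⁵ = 214.6 kN, compressive.
For the bronze segment, free thermal change = 18.1×10⁻⁶×144×425 = 1.108 mm and elastic change from P = 214600×425/(700×114×10³) = 1.143 mm; these oppose, so the net change is 0.035 mm (segment shortens).

|ΔL| ≈ 0.035 mm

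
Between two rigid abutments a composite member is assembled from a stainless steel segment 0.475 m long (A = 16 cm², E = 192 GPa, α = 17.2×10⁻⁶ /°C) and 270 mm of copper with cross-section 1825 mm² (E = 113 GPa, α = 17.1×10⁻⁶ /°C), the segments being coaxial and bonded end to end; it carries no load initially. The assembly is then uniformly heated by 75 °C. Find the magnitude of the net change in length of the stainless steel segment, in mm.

With the walls removed the bar would change length by δ_free = Σ αᵢΔT Lᵢ = 17.2×10⁻⁶×75×475 + 17.1×10⁻⁶×75×270 = 0.959 mm.
The rigid supports impose zero overall length change; the single axial force P common to all segments must satisfy P Σ Lᵢ/(AᵢEᵢ) = δ_free.
Σ Lᵢ/(AᵢEᵢ) = 475/(1600×192×10³) + 270/(1825×113×10³) = 2.855×10⁻⁶ mm/N.
P = 0.959 / 2.855×10⁻⁶ = 335900 N = 335.9 kN, compressive.
For the stainless steel segment, free thermal change = 17.2×10⁻⁶×75×475 = 0.6127 mm and elastic change from P = 335900×475/(1600×192×10³) = 0.5193 mm; these oppose, so the net change is 0.0934 mm (segment lengthens).

|ΔL| ≈ 0.0934 mm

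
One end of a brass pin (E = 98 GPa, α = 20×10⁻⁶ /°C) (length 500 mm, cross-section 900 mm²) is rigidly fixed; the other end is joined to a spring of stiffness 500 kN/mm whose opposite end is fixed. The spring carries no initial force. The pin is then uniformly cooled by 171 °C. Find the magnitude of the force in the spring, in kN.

The unrestrained thermal change is αΔT L = 20×10⁻⁶ × 171 × 500 = 1.71 mm.
Let P be the tensile force in the spring. The pin extends elastically by PL/(AE) and the spring stretches by P/k; together these equal δ_free.
So P = δ_free / [L/(AE) + 1/k] = 1.71 / [ 500/(900×98×10³) + 1/(500×10³) ].
P = 1.71 / 7.669×10⁻⁶ = 223000 N.

P ≈ 223 kN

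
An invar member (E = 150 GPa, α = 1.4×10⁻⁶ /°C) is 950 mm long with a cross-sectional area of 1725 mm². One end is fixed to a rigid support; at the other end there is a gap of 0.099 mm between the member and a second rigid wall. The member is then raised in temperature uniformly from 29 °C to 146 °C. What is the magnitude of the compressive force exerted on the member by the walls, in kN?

P ≈ 15.4 kN

Free thermal elongation = αΔT L = 1.4×10⁻⁶ × 117 × 950 = 0.1556 mm.
After closing the 0.099 mm clearance, 0.1556 − 0.099 = 0.05661 mm of expansion remains to be suppressed by the wall.
So σ = E(δ_free − g)/L = 150×10³ × 0.05661/950 = 8.938 MPa.
P = σA = 8.938 × 1725 = 15.42 kN.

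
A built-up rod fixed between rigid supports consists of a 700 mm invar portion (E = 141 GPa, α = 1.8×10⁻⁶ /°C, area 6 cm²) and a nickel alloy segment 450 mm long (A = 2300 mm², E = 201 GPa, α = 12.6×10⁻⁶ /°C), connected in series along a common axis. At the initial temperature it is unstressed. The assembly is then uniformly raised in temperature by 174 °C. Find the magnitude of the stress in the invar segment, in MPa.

If the supports were absent, the total length change would be Σ αᵢΔT Lᵢ = 1.8×10⁻⁶×174×700 + 12.6×10⁻⁶×174×450 = 1.206 mm.
The walls prevent any net length change, so an axial force P (same in every segment) develops. Compatibility: P · Σ Lᵢ/(AᵢEᵢ) = δ_free.
Σ Lᵢ/(AᵢEᵢ) = 700/(600×141×10³) + 450/(2300×201×10³) = 9.248×10⁻⁶ mm/N.
So P = 1.206 / 9.248×10⁻⁶ = 130.4 kN, compressive.
σ_{invar} = P / A = 130400 / 600 = 217.3 MPa.

σ ≈ 217 MPa (compressive)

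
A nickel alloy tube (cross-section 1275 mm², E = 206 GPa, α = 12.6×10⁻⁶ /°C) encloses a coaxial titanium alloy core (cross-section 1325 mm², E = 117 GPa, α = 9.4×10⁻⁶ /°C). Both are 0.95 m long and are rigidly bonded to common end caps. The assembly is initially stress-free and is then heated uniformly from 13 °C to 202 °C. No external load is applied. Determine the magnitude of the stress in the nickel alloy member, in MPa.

Both members must finish at the same length. With the larger α, the nickel alloy tends to over-expand; the plates restrain it, putting the nickel alloy in compression and the titanium alloy in tension. With no external load the two internal forces are equal and opposite, magnitude P.
Equating the net (thermal + elastic) strains gives |α₁ − α₂|·ΔT = P·[1/(A₁E₁) + 1/(A₂E₂)].
|α₁ − α₂|·ΔT = 3.2×10⁻⁶ × 189 = 0.0006048.
1/(A₁E₁) + 1/(A₂E₂) = 1/(1275×206×10³) + 1/(1325×117×10³) = 1.026×10⁻⁸ N⁻¹.
P = 0.0006048 / 1.026×10⁻⁸ = 58960 N = 58.96 kN.
σ_{nickel alloy} = P/A₁ = 58960/1275 = 46.24 MPa, compressive.

σ ≈ 46.2 MPa (compressive)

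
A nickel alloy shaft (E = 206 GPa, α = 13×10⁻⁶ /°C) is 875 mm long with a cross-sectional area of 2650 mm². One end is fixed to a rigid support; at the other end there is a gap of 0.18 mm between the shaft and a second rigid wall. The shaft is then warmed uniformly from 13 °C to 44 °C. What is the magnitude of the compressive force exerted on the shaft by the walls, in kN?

Unrestrained expansion: δ_free = αΔT L = 13×10⁻⁶ × 31 × 875 = 0.3526 mm.
After closing the 0.18 mm clearance, 0.3526 − 0.18 = 0.1726 mm of expansion remains to be suppressed by the wall.
So σ = E(δ_free − g)/L = 206×10³ × 0.1726/875 = 40.64 MPa.
Force on the wall = σA = 40.64 × 2650 mm² = 107.7 kN.

P ≈ 108 kN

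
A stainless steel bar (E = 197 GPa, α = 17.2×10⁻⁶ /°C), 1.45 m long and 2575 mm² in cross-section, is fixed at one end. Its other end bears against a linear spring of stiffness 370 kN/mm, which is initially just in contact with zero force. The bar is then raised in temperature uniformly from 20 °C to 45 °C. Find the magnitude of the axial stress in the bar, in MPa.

If the spring were absent the bar would lengthen by αΔT L = 17.2×10⁻⁶ × 25 × 1450 = 0.6235 mm.
With a force P in the spring, the elastic change of the bar is PL/(AE) and that of the spring is P/k; compatibility requires their sum to equal δ_free.
So P = δ_free / [L/(AE) + 1/k] = 0.6235 / [ 1450/(2575×197×10³) + 1/(370×10³) ].
P = 0.6235 / 5.561×10⁻⁶ = 112100 N.
σ = P/A = 112100/2575 = 43.54 MPa.

σ ≈ 43.5 MPa (compressive)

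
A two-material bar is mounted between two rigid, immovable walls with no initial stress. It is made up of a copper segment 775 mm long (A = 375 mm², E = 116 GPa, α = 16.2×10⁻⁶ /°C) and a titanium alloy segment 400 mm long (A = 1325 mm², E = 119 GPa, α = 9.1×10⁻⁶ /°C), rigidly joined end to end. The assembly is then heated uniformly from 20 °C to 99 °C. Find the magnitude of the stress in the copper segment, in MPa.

With the walls removed the bar would change length by δ_free = Σ αᵢΔT Lᵢ = 16.2×10⁻⁶×79×775 + 9.1×10⁻⁶×79×400 = 1.279 mm.
The walls prevent any net length change, so an axial force P (same in every segment) develops. Compatibility: P · Σ Lᵢ/(AᵢEᵢ) = δ_free.
The series flexibility is Σ Lᵢ/(AᵢEᵢ) = 775/(375×116×10³) + 400/(1325×119×10³) = 2.035×10⁻⁵ mm/N.
So P = 1.279 / 2.035×10⁻⁵ = 62.86 kN, compressive.
σ_{copper} = P / A = 62860 / 375 = 167.6 MPa.

σ ≈ 168 MPa (compressive)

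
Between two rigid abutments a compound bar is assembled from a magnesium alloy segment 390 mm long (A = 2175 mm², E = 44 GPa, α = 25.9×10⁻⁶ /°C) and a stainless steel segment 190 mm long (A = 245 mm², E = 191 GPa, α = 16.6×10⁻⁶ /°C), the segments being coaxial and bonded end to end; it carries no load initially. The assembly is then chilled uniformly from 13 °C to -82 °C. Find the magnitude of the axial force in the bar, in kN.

P ≈ 155 kN (tensile)

If the supports were absent, the total length change would be Σ αᵢΔT Lᵢ = 25.9×10⁻⁶×95×390 + 16.6×10⁻⁶×95×190 = 1.259 mm.
The walls prevent any net length change, so an axial force P (same in every segment) develops. Compatibility: P · Σ Lᵢ/(AᵢEᵢ) = δ_free.
Σ Lᵢ/(AᵢEᵢ) = 390/(2175×44×10³) + 190/(245×191×10³) = 8.135×10⁻⁶ mm/N.
Hence P = δ_free / Σ(L/AE) = 1.259/8.135×10⁻⁶ = 154.8 kN (tensile).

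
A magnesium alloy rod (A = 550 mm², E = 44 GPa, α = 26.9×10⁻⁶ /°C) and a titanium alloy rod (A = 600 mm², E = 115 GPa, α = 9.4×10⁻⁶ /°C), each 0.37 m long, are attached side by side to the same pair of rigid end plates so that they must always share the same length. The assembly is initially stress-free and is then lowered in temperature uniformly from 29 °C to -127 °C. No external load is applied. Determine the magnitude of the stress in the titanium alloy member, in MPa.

Equilibrium of a rigid end plate with no external load gives equal and opposite internal forces ±P in the two members. Since α_{magnesium alloy} > α_{titanium alloy}, cooling drives the magnesium alloy into tension and the titanium alloy into compression.
Equating the net (thermal + elastic) strains gives |α₁ − α₂|·ΔT = P·[1/(A₁E₁) + 1/(A₂E₂)].
|α₁ − α₂|·ΔT = 17.5×10⁻⁶ × 156 = 0.00273.
1/(A₁E₁) + 1/(A₂E₂) = 1/(550×44×10³) + 1/(600×115×10³) = 5.582×10⁻⁸ N⁻¹.
P = 0.00273 / 5.582×10⁻⁸ = 48910 N = 48.91 kN.
σ_{titanium alloy} = P/A₂ = 48910/600 = 81.52 MPa, compressive.

σ ≈ 81.5 MPa (compressive)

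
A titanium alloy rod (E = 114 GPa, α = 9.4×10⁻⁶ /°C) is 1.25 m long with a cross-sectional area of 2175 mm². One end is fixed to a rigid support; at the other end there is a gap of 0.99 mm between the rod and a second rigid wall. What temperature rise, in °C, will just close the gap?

ΔT ≈ 84.3 °C

The gap closes when αΔT L = 0.99 mm, since the rod is still unstressed at that instant.
So ΔT = g/(αL) = 0.99/(9.4×10⁻⁶ × 1250) = 84.26 °C.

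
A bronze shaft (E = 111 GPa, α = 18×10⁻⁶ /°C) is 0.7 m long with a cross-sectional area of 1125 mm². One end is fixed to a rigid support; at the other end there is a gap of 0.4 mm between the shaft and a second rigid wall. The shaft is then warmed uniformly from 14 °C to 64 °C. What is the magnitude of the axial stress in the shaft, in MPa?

If the wall were absent the shaft would grow by αΔT L = 18×10⁻⁶ × 50 × 700 = 0.63 mm.
The gap closes (δ_free > 0.4 mm) and the wall then resists a further 0.63 − 0.4 = 0.23 mm of expansion.
That suppressed elongation corresponds to σ = E·Δ/L = 111×10³ × 0.23/700 = 36.47 MPa.

σ ≈ 36.5 MPa (compressive)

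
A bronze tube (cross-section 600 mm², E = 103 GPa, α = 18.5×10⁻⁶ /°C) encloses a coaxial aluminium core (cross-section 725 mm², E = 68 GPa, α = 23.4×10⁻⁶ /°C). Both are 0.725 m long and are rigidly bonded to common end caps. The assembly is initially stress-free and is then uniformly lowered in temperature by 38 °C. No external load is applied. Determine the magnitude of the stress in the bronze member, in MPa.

σ ≈ 8.51 MPa (compressive)

Equilibrium of a rigid end plate with no external load gives equal and opposite internal forces ±P in the two members. Since α_{aluminium} > α_{bronze}, cooling drives the aluminium into tension and the bronze into compression.
Setting the final lengths equal and cancelling L: (α₁ − α₂)ΔT = P/(A₁E₁) + P/(A₂E₂).
|α₁ − α₂|·ΔT = 4.9×10⁻⁶ × 38 = 0.0001862.
1/(A₁E₁) + 1/(A₂E₂) = 1/(600×103×10³) + 1/(725×68×10³) = 3.647×10⁻⁸ N⁻¹.
So P = 0.0001862 / 3.647×10⁻⁸ = 5.106 kN.
σ_{bronze} = P/A₁ = 5106/600 = 8.51 MPa, compressive.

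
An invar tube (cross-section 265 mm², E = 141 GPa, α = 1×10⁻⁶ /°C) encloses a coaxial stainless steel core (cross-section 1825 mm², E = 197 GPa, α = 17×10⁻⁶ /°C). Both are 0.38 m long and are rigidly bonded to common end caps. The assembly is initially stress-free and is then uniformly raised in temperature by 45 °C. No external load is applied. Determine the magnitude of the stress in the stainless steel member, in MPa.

Both members must finish at the same length. With the larger α, the stainless steel tends to over-expand; the plates restrain it, putting the stainless steel in compression and the invar in tension. With no external load the two internal forces are equal and opposite, magnitude P.
Equating the net (thermal + elastic) strains gives |α₁ − α₂|·ΔT = P·[1/(A₁E₁) + 1/(A₂E₂)].
|α₁ − α₂|·ΔT = 16×10⁻⁶ × 45 = 0.00072.
1/(A₁E₁) + 1/(A₂E₂) = 1/(265×141×10³) + 1/(1825×197×10³) = 2.954×10⁻⁸ N⁻¹.
So P = 0.00072 / 2.954×10⁻⁸ = 24.37 kN.
σ_{stainless steel} = P/A₂ = 24370/1825 = 13.35 MPa, compressive.

σ ≈ 13.4 MPa (compressive)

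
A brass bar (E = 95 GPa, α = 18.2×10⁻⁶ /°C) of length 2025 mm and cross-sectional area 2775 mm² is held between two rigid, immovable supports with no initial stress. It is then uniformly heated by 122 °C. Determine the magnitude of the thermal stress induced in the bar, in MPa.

Because both ends are immovable the net strain is zero, and the suppressed thermal strain is αΔT = 18.2×10⁻⁶ × 122 = 2220.4×10⁻⁶.
Hence σ = E·αΔT = 95×10³ × 2220.4×10⁻⁶ = 210.9 MPa, compressive.

σ ≈ 211 MPa (compressive)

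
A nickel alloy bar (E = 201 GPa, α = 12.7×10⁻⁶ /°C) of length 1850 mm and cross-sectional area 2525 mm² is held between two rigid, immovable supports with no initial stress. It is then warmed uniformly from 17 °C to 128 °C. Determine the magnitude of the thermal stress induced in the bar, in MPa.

σ ≈ 283 MPa (compressive)

Because both ends are immovable the net strain is zero, and the suppressed thermal strain is αΔT = 12.7×10⁻⁶ × 111 = 1409.7×10⁻⁶.
σ = EαΔT = 201×10³ × 12.7×10⁻⁶ × 111 = 283.3 MPa (compressive; the bar is trying to expand).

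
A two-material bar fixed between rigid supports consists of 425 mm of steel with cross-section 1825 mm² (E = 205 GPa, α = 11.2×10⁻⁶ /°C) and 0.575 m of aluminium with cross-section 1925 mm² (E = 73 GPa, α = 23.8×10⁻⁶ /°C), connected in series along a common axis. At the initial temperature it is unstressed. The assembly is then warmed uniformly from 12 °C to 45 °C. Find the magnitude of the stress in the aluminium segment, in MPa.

With the walls removed the bar would change length by δ_free = Σ αᵢΔT Lᵢ = 11.2×10⁻⁶×33×425 + 23.8×10⁻⁶×33×575 = 0.6087 mm.
Since the ends are fixed, an axial force P builds up, equal in every segment, with P · Σ Lᵢ/(AᵢEᵢ) = δ_free.
Σ Lᵢ/(AᵢEᵢ) = 425/(1825×205×10³) + 575/(1925×73×10³) = 5.228×10⁻⁶ mm/N.
Hence P = δ_free / Σ(L/AE) = 0.6087/5.228×10⁻⁶ = 116.4 kN (compressive).
σ_{aluminium} = P / A = 116400 / 1925 = 60.48 MPa.

σ ≈ 60.5 MPa (compressive)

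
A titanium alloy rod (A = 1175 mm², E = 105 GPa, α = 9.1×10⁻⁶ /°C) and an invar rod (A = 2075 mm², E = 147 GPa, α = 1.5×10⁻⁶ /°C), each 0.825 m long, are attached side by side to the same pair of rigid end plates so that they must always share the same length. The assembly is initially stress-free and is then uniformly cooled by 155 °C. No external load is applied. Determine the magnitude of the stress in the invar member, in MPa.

Equilibrium of a rigid end plate with no external load gives equal and opposite internal forces ±P in the two members. Since α_{titanium alloy} > α_{invar}, cooling drives the titanium alloy into tension and the invar into compression.
Equating the net (thermal + elastic) strains gives |α₁ − α₂|·ΔT = P·[1/(A₁E₁) + 1/(A₂E₂)].
|α₁ − α₂|·ΔT = 7.6×10⁻⁶ × 155 = 0.001178.
1/(A₁E₁) + 1/(A₂E₂) = 1/(1175×105×10³) + 1/(2075×147×10³) = 1.138×10⁻⁸ N⁻¹.
P = 0.001178 / 1.138×10⁻⁸ = 103500 N = 103.5 kN.
σ_{invar} = P/A₂ = 103500/2075 = 49.87 MPa, compressive.

σ ≈ 49.9 MPa (compressive)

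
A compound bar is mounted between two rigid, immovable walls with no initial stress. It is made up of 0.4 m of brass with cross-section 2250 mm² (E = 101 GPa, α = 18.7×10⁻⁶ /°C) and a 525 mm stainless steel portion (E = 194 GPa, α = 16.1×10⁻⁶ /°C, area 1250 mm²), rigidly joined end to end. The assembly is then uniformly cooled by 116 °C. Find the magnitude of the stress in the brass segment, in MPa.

With the walls removed the bar would change length by δ_free = Σ αᵢΔT Lᵢ = 18.7×10⁻⁶×116×400 + 16.1×10⁻⁶×116×525 = 1.848 mm.
Since the ends are fixed, an axial force P builds up, equal in every segment, with P · Σ Lᵢ/(AᵢEᵢ) = δ_free.
Σ Lᵢ/(AᵢEᵢ) = 400/(2250×101×10³) + 525/(1250×194×10³) = 3.925×10⁻⁶ mm/N.
So P = 1.848 / 3.925×10⁻⁶ = 470.9 kN, tensile.
σ_{brass} = P / A = 470900 / 2250 = 209.3 MPa.

σ ≈ 209 MPa (tensile)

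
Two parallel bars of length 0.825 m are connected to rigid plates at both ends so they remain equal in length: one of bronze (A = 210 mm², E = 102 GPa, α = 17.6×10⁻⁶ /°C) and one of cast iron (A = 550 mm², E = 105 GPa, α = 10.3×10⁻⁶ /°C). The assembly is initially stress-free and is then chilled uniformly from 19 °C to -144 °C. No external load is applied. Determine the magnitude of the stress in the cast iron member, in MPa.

The bronze has the larger α, so on cooling it would change length more than the cast iron if both were free. The rigid plates force a common final length, so the bronze is put into tension and the cast iron into compression, with equal and opposite forces P (no external load).
Compatibility of the two members (thermal + elastic change equal): (α₁ − α₂)ΔT = P·[1/(A₁E₁) + 1/(A₂E₂)].
|α₁ − α₂|·ΔT = 7.3×10⁻⁶ × 163 = 0.00119.
1/(A₁E₁) + 1/(A₂E₂) = 1/(210×102×10³) + 1/(550×105×10³) = 6.4×10⁻⁸ N⁻¹.
So P = 0.00119 / 6.4×10⁻⁸ = 18.59 kN.
σ_{cast iron} = P/A₂ = 18590/550 = 33.8 MPa, compressive.

σ ≈ 33.8 MPa (compressive)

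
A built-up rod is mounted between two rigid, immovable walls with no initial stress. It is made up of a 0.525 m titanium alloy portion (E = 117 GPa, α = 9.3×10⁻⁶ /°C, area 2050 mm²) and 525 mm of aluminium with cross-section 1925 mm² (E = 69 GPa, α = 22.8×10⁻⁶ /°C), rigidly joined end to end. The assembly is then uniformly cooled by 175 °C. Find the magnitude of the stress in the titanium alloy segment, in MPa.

σ ≈ 234 MPa (tensile)

Free thermal contraction of the whole bar: Σ αᵢΔT Lᵢ = 9.3×10⁻⁶×175×525 + 22.8×10⁻⁶×175×525 = 2.949 mm.
Since the ends are fixed, an axial force P builds up, equal in every segment, with P · Σ Lᵢ/(AᵢEᵢ) = δ_free.
Σ Lᵢ/(AᵢEᵢ) = 525/(2050×117×10³) + 525/(1925×69×10³) = 6.141×10⁻⁶ mm/N.
So P = 2.949 / 6.141×10⁻⁶ = 480.2 kN, tensile.
σ_{titanium alloy} = P / A = 480200 / 2050 = 234.2 MPa.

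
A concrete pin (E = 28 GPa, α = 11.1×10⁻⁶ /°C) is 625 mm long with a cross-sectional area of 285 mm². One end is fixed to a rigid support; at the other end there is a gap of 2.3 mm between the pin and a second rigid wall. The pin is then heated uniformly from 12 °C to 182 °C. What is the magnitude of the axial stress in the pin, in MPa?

σ ≈ 0 MPa

Unrestrained expansion: δ_free = αΔT L = 11.1×10⁻⁶ × 170 × 625 = 1.179 mm.
Since δ_free = 1.18 mm is less than the 2.3 mm gap, the pin never touches the wall. No axial force develops.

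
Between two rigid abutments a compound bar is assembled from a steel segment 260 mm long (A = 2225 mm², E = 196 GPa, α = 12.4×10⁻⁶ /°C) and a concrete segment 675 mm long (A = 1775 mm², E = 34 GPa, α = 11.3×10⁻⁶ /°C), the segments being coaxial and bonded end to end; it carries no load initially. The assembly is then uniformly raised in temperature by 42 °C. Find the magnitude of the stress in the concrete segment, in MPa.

σ ≈ 21.8 MPa (compressive)

If the supports were absent, the total length change would be Σ αᵢΔT Lᵢ = 12.4×10⁻⁶×42×260 + 11.3×10⁻⁶×42×675 = 0.4558 mm.
The walls prevent any net length change, so an axial force P (same in every segment) develops. Compatibility: P · Σ Lᵢ/(AᵢEᵢ) = δ_free.
The series flexibility is Σ Lᵢ/(AᵢEᵢ) = 260/(2225×196×10³) + 675/(1775×34×10³) = 1.178×10⁻⁵ mm/N.
P = 0.4558 / 1.178×10⁻⁵ = 38690 N = 38.69 kN, compressive.
σ_{concrete} = P / A = 38690 / 1775 = 21.8 MPa.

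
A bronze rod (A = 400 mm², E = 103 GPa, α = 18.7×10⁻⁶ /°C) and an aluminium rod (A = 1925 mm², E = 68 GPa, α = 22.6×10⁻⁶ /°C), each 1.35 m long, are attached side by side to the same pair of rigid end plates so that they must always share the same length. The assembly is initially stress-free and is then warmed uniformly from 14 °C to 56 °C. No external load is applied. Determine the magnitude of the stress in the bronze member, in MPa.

σ ≈ 12.8 MPa (tensile)

Equilibrium of a rigid end plate with no external load gives equal and opposite internal forces ±P in the two members. Since α_{aluminium} > α_{bronze}, heating drives the aluminium into compression and the bronze into tension.
Equating the net (thermal + elastic) strains gives |α₁ − α₂|·ΔT = P·[1/(A₁E₁) + 1/(A₂E₂)].
|α₁ − α₂|·ΔT = 3.9×10⁻⁶ × 42 = 0.0001638.
1/(A₁E₁) + 1/(A₂E₂) = 1/(400×103×10³) + 1/(1925×68×10³) = 3.191×10⁻⁸ N⁻¹.
P = 0.0001638 / 3.191×10⁻⁸ = 5133 N = 5.133 kN.
σ_{bronze} = P/A₁ = 5133/400 = 12.83 MPa, tensile.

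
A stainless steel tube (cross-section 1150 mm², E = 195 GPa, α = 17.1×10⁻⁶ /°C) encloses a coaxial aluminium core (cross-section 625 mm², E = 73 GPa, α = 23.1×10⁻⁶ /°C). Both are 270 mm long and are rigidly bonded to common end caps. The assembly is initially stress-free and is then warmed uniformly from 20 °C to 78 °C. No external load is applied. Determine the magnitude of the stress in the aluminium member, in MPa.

σ ≈ 21.1 MPa (compressive)

Both members must finish at the same length. With the larger α, the aluminium tends to over-expand; the plates restrain it, putting the aluminium in compression and the stainless steel in tension. With no external load the two internal forces are equal and opposite, magnitude P.
Compatibility of the two members (thermal + elastic change equal): (α₁ − α₂)ΔT = P·[1/(A₁E₁) + 1/(A₂E₂)].
|α₁ − α₂|·ΔT = 6×10⁻⁶ × 58 = 0.000348.
1/(A₁E₁) + 1/(A₂E₂) = 1/(1150×195×10³) + 1/(625×73×10³) = 2.638×10⁻⁸ N⁻¹.
So P = 0.000348 / 2.638×10⁻⁸ = 13.19 kN.
σ_{aluminium} = P/A₂ = 13190/625 = 21.11 MPa, compressive.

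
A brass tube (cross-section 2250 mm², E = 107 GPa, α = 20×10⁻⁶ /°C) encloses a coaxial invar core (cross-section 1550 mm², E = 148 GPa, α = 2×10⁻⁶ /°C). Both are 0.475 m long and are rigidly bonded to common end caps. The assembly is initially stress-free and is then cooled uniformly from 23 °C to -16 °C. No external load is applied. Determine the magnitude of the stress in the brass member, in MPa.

The brass has the larger α, so on cooling it would change length more than the invar if both were free. The rigid plates force a common final length, so the brass is put into tension and the invar into compression, with equal and opposite forces P (no external load).
Equating the net (thermal + elastic) strains gives |α₁ − α₂|·ΔT = P·[1/(A₁E₁) + 1/(A₂E₂)].
|α₁ − α₂|·ΔT = 18×10⁻⁶ × 39 = 0.000702.
1/(A₁E₁) + 1/(A₂E₂) = 1/(2250×107×10³) + 1/(1550×148×10³) = 8.513×10⁻⁹ N⁻¹.
P = 0.000702 / 8.513×10⁻⁹ = 82460 N = 82.46 kN.
σ_{brass} = P/A₁ = 82460/2250 = 36.65 MPa, tensile.

σ ≈ 36.7 MPa (tensile)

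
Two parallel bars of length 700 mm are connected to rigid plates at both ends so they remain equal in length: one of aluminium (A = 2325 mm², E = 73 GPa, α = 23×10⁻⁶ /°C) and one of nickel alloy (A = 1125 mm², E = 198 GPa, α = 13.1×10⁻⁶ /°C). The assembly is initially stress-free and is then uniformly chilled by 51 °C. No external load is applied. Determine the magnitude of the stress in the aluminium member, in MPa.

σ ≈ 20.9 MPa (tensile)

Both members must finish at the same length. With the larger α, the aluminium tends to over-contract; the plates restrain it, putting the aluminium in tension and the nickel alloy in compression. With no external load the two internal forces are equal and opposite, magnitude P.
Setting the final lengths equal and cancelling L: (α₁ − α₂)ΔT = P/(A₁E₁) + P/(A₂E₂).
|α₁ − α₂|·ΔT = 9.9×10⁻⁶ × 51 = 0.0005049.
1/(A₁E₁) + 1/(A₂E₂) = 1/(2325×73×10³) + 1/(1125×198×10³) = 1.038×10⁻⁸ N⁻¹.
So P = 0.0005049 / 1.038×10⁻⁸ = 48.64 kN.
σ_{aluminium} = P/A₁ = 48640/2325 = 20.92 MPa, tensile.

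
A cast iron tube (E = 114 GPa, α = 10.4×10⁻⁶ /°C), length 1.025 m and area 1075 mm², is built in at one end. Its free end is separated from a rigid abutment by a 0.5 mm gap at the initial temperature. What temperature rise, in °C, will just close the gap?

Contact occurs when the free expansion equals the gap: αΔT L = 0.5 mm.
ΔT = 0.5 / (10.4×10⁻⁶ × 1025) = 46.9 °C.

ΔT ≈ 46.9 °C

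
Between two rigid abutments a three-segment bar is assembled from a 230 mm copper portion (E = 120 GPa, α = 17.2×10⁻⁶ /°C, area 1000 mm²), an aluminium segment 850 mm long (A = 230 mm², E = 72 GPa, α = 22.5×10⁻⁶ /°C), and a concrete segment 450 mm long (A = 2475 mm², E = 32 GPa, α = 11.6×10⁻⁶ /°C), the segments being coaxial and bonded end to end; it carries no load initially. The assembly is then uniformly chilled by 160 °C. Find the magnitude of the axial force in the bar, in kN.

P ≈ 76.8 kN (tensile)

Free thermal contraction of the whole bar: Σ αᵢΔT Lᵢ = 17.2×10⁻⁶×160×230 + 22.5×10⁻⁶×160×850 + 11.6×10⁻⁶×160×450 = 4.528 mm.
Since the ends are fixed, an axial force P builds up, equal in every segment, with P · Σ Lᵢ/(AᵢEᵢ) = δ_free.
Σ Lᵢ/(AᵢEᵢ) = 230/(1000×120×10³) + 850/(230×72×10³) + 450/(2475×32×10³) = 5.893×10⁻⁵ mm/N.
P = 4.528 / 5.893×10⁻⁵ = 76840 N = 76.84 kN, tensile.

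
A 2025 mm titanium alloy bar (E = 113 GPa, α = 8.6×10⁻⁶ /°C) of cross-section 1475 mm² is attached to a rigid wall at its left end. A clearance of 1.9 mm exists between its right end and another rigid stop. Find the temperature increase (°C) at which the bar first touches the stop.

Contact occurs when the free expansion equals the gap: αΔT L = 1.9 mm.
ΔT = 1.9 / (8.6×10⁻⁶ × 2025) = 109.1 °C.

ΔT ≈ 109 °C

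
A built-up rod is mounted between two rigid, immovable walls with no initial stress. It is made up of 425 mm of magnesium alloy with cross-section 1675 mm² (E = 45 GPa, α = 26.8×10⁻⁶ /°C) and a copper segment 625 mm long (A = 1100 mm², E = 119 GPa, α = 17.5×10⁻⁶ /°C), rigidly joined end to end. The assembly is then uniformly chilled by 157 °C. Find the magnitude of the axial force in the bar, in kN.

P ≈ 337 kN (tensile)

If the supports were absent, the total length change would be Σ αᵢΔT Lᵢ = 26.8×10⁻⁶×157×425 + 17.5×10⁻⁶×157×625 = 3.505 mm.
Since the ends are fixed, an axial force P builds up, equal in every segment, with P · Σ Lᵢ/(AᵢEᵢ) = δ_free.
The series flexibility is Σ Lᵢ/(AᵢEᵢ) = 425/(1675×45×10³) + 625/(1100×119×10³) = 1.041×10⁻⁵ mm/N.
P = 3.505 / 1.041×10⁻⁵ = 336600 N = 336.6 kN, tensile.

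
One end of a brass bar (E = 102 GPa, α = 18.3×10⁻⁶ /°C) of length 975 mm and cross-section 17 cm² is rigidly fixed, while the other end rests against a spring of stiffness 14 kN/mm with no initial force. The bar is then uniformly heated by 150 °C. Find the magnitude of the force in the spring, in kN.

P ≈ 34.7 kN

The unrestrained thermal change is αΔT L = 18.3×10⁻⁶ × 150 × 975 = 2.676 mm.
With a force P in the spring, the elastic change of the bar is PL/(AE) and that of the spring is P/k; compatibility requires their sum to equal δ_free.
P [ L/(AE) + 1/k ] = δ_free → P [ 975/(1700×102×10³) + 1/(14×10³) ] = 2.676.
P = 2.676 / 7.705×10⁻⁵ = 34730 N.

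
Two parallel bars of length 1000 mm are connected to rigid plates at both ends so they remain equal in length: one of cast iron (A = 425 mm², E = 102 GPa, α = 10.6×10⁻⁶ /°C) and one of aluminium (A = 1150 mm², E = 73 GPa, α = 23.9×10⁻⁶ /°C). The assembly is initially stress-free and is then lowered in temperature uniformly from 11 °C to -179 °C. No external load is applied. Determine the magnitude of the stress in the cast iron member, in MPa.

σ ≈ 170 MPa (compressive)

The aluminium has the larger α, so on cooling it would change length more than the cast iron if both were free. The rigid plates force a common final length, so the aluminium is put into tension and the cast iron into compression, with equal and opposite forces P (no external load).
Setting the final lengths equal and cancelling L: (α₁ − α₂)ΔT = P/(A₁E₁) + P/(A₂E₂).
|α₁ − α₂|·ΔT = 13.3×10⁻⁶ × 190 = 0.002527.
1/(A₁E₁) + 1/(A₂E₂) = 1/(425×102×10³) + 1/(1150×73×10³) = 3.498×10⁻⁸ N⁻¹.
So P = 0.002527 / 3.498×10⁻⁸ = 72.24 kN.
σ_{cast iron} = P/A₁ = 72240/425 = 170 MPa, compressive.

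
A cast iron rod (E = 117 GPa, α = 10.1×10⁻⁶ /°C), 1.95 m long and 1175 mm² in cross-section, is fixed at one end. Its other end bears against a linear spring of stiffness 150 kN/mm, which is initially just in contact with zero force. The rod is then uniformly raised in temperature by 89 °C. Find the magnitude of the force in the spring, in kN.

P ≈ 84.1 kN

If the spring were absent the rod would lengthen by αΔT L = 10.1×10⁻⁶ × 89 × 1950 = 1.753 mm.
Let P be the compressive force at the spring. The rod shortens elastically by PL/(AE) and the spring compresses by P/k; together these equal δ_free.
So P = δ_free / [L/(AE) + 1/k] = 1.753 / [ 1950/(1175×117×10³) + 1/(150×10³) ].
P = 1.753 / 2.085×10⁻⁵ = 84070 N.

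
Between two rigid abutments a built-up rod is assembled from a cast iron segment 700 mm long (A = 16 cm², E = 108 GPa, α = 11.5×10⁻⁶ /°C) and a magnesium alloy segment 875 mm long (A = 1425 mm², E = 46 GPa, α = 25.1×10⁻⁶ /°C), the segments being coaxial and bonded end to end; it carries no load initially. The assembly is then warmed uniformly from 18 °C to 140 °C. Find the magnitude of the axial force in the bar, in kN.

P ≈ 210 kN (compressive)

With the walls removed the bar would change length by δ_free = Σ αᵢΔT Lᵢ = 11.5×10⁻⁶×122×700 + 25.1×10⁻⁶×122×875 = 3.662 mm.
The walls prevent any net length change, so an axial force P (same in every segment) develops. Compatibility: P · Σ Lᵢ/(AᵢEᵢ) = δ_free.
Σ Lᵢ/(AᵢEᵢ) = 700/(1600×108×10³) + 875/(1425×46×10³) = 1.74×10⁻⁵ mm/N.
Hence P = δ_free / Σ(L/AE) = 3.662/1.74×10⁻⁵ = 210.4 kN (compressive).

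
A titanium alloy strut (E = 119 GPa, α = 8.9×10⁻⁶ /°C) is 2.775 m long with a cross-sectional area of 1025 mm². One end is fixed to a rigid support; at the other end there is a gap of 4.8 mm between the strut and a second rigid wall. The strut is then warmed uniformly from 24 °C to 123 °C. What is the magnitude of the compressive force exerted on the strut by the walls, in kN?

P ≈ 0 kN

Free thermal elongation = αΔT L = 8.9×10⁻⁶ × 99 × 2775 = 2.445 mm.
This is smaller than the 4.8 mm clearance, so the strut expands freely without reaching the stop — the stress is zero.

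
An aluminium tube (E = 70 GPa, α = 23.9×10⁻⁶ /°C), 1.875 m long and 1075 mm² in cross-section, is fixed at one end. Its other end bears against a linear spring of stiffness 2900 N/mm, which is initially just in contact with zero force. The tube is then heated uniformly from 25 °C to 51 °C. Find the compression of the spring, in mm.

δ ≈ 1.09 mm

Free thermal expansion: δ_free = αΔT L = 23.9×10⁻⁶ × 26 × 1875 = 1.165 mm.
Let P be the compressive force at the spring. The tube shortens elastically by PL/(AE) and the spring compresses by P/k; together these equal δ_free.
P [ L/(AE) + 1/k ] = δ_free → P [ 1875/(1075×70×10³) + 1/(2900) ] = 1.165.
P = 1.165 / 0.0003697 = 3151 N.
Spring compression = P/k = 3151/(2900) = 1.087 mm.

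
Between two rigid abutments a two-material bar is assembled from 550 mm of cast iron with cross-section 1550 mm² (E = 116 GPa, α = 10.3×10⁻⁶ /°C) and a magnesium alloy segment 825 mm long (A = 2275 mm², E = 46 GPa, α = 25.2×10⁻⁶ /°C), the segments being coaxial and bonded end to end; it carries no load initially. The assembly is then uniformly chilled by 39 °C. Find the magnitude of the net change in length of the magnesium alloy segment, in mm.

|ΔL| ≈ 0.0675 mm

Free thermal contraction of the whole bar: Σ αᵢΔT Lᵢ = 10.3×10⁻⁶×39×550 + 25.2×10⁻⁶×39×825 = 1.032 mm.
The walls prevent any net length change, so an axial force P (same in every segment) develops. Compatibility: P · Σ Lᵢ/(AᵢEᵢ) = δ_free.
Σ Lᵢ/(AᵢEᵢ) = 550/(1550×116×10³) + 825/(2275×46×10³) = 1.094×10⁻⁵ mm/N.
P = 1.032 / 1.094×10⁻⁵ = 94290 N = 94.29 kN, tensile.
For the magnesium alloy segment, free thermal change = 25.2×10⁻⁶×39×825 = 0.8108 mm and elastic change from P = 94290×825/(2275×46×10³) = 0.7433 mm; these oppose, so the net change is 0.0675 mm (segment shortens).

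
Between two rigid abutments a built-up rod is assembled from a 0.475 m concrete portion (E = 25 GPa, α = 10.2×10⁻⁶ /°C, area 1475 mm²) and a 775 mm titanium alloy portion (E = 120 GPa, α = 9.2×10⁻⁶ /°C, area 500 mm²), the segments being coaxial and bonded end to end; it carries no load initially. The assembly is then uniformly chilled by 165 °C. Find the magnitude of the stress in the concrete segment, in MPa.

With the walls removed the bar would change length by δ_free = Σ αᵢΔT Lᵢ = 10.2×10⁻⁶×165×475 + 9.2×10⁻⁶×165×775 = 1.976 mm.
The walls prevent any net length change, so an axial force P (same in every segment) develops. Compatibility: P · Σ Lᵢ/(AᵢEᵢ) = δ_free.
The series flexibility is Σ Lᵢ/(AᵢEᵢ) = 475/(1475×25×10³) + 775/(500×120×10³) = 2.58×10⁻⁵ mm/N.
Hence P = δ_free / Σ(L/AE) = 1.976/2.58×10⁻⁵ = 76.59 kN (tensile).
σ_{concrete} = P / A = 76590 / 1475 = 51.93 MPa.

σ ≈ 51.9 MPa (tensile)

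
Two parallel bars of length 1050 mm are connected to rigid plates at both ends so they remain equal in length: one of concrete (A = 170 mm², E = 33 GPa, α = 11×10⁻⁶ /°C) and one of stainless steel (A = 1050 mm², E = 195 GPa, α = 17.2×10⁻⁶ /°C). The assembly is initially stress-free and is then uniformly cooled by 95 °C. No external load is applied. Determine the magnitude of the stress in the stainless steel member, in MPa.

σ ≈ 3.06 MPa (tensile)

Equilibrium of a rigid end plate with no external load gives equal and opposite internal forces ±P in the two members. Since α_{stainless steel} > α_{concrete}, cooling drives the stainless steel into tension and the concrete into compression.
Setting the final lengths equal and cancelling L: (α₁ − α₂)ΔT = P/(A₁E₁) + P/(A₂E₂).
|α₁ − α₂|·ΔT = 6.2×10⁻⁶ × 95 = 0.000589.
1/(A₁E₁) + 1/(A₂E₂) = 1/(170×33×10³) + 1/(1050×195×10³) = 1.831×10⁻⁷ N⁻¹.
P = 0.000589 / 1.831×10⁻⁷ = 3216 N = 3.216 kN.
σ_{stainless steel} = P/A₂ = 3216/1050 = 3.063 MPa, tensile.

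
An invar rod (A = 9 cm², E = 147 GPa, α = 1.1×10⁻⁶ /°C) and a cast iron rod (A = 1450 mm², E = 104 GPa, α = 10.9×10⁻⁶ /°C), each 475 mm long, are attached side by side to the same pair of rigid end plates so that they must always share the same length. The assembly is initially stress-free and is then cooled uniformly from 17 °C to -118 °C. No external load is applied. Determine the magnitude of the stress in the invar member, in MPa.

σ ≈ 104 MPa (compressive)

Both members must finish at the same length. With the larger α, the cast iron tends to over-contract; the plates restrain it, putting the cast iron in tension and the invar in compression. With no external load the two internal forces are equal and opposite, magnitude P.
Compatibility of the two members (thermal + elastic change equal): (α₁ − α₂)ΔT = P·[1/(A₁E₁) + 1/(A₂E₂)].
|α₁ − α₂|·ΔT = 9.8×10⁻⁶ × 135 = 0.001323.
1/(A₁E₁) + 1/(A₂E₂) = 1/(900×147×10³) + 1/(1450×104×10³) = 1.419×10⁻⁸ N⁻¹.
P = 0.001323 / 1.419×10⁻⁸ = 93240 N = 93.24 kN.
σ_{invar} = P/A₁ = 93240/900 = 103.6 MPa, compressive.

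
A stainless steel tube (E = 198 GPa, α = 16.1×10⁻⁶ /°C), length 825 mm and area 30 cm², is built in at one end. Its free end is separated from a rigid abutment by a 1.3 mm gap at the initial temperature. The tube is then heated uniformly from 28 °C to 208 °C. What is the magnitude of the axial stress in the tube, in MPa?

Free thermal elongation = αΔT L = 16.1×10⁻⁶ × 180 × 825 = 2.391 mm.
After closing the 1.3 mm clearance, 2.391 − 1.3 = 1.091 mm of expansion remains to be suppressed by the wall.
Compatibility: PL/(AE) = 1.091 mm, so σ = P/A = E × (1.091/825) = 261.8 MPa.

σ ≈ 262 MPa (compressive)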